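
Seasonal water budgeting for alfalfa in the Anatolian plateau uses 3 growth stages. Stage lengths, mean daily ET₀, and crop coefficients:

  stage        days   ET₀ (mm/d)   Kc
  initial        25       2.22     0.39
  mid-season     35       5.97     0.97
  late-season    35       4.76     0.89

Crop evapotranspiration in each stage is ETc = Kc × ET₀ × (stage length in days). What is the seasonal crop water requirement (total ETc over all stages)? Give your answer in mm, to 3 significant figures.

373 mm

initial: 0.39 × 2.22 × 25 = 21.65 mm
mid-season: 0.97 × 5.97 × 35 = 202.68 mm
late-season: 0.89 × 4.76 × 35 = 148.27 mm
Seasonal total = 372.60 mm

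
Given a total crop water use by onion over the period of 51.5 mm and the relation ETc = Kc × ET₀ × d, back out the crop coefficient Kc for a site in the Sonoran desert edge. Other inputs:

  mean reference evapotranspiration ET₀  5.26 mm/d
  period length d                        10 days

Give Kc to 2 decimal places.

ETc = Kc × ET₀ × d  ⇒  Kc = ETc / (ET₀ × d)
Kc = 51.5 / (5.26 × 10) = 51.5 / 52.60 = 0.9791

0.98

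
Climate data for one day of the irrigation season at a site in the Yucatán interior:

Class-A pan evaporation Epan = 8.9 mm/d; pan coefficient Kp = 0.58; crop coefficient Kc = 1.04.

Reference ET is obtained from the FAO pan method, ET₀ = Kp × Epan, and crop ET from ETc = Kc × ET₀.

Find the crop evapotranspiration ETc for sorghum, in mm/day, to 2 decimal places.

ET₀ = 0.58 × 8.9 = 5.1620 mm/d
ETc = Kc × ET₀ = 1.04 × 5.1620 = 5.3685 mm/d

5.37 mm/day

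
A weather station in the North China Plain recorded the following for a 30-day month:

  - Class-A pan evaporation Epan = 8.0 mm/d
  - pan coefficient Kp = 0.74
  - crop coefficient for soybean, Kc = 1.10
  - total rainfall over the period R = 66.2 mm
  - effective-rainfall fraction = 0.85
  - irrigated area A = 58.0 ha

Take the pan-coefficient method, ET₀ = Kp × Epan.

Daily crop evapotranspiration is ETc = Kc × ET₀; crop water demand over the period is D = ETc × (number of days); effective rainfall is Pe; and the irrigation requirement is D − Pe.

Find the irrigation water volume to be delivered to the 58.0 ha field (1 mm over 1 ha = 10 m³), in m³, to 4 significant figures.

80670 m³

ET₀ = 0.74 × 8.0 = 5.9200 mm/d
ETc = Kc × ET₀ = 1.10 × 5.9200 = 6.5120 mm/d
Crop demand D = ETc × 30 d = 6.5120 × 30 = 195.360 mm
Pe = 0.85 × 66.2 = 56.270 mm
D − Pe = 195.360 − 56.270 = 139.090 mm
Volume = 139.090 mm × 58.0 ha × 10 = 80672.2 m³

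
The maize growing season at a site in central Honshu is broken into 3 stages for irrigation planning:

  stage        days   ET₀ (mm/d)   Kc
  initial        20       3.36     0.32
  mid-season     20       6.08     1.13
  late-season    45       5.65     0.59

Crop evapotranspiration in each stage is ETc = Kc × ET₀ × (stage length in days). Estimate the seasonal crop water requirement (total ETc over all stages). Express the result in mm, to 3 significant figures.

309 mm

initial: 0.32 × 3.36 × 20 = 21.50 mm
mid-season: 1.13 × 6.08 × 20 = 137.41 mm
late-season: 0.59 × 5.65 × 45 = 150.01 mm
Seasonal total = 308.92 mm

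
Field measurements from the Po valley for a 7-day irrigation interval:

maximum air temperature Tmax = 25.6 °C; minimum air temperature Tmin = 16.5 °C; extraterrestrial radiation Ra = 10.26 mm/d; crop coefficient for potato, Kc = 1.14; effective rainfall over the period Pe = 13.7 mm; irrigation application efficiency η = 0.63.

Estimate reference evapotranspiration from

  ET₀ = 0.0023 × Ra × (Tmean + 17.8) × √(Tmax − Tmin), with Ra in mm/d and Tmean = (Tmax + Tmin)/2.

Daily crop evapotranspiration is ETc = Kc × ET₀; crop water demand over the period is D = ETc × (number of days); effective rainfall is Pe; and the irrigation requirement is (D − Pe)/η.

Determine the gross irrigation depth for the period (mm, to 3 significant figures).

Tmean = (25.6 + 16.5)/2 = 21.05 °C
ET₀ = 0.0023 × 10.26 × (21.05 + 17.8) × √9.1 = 0.0023 × 10.26 × 38.85 × 3.0166 = 2.7656 mm/d
ETc = Kc × ET₀ = 1.14 × 2.7656 = 3.1528 mm/d
Crop demand D = ETc × 7 d = 3.1528 × 7 = 22.070 mm
D − Pe = 22.070 − 13.7 = 8.370 mm
Gross irrigation = 8.370 / 0.63 = 13.286 mm

13.3 mm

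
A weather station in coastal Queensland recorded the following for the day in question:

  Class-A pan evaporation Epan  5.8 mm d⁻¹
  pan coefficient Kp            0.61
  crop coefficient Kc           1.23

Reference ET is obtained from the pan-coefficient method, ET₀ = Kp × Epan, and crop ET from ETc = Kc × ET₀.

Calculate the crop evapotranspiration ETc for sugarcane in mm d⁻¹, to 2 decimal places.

4.35 mm d⁻¹

ET₀ = 0.61 × 5.8 = 3.5380 mm/d
ETc = Kc × ET₀ = 1.23 × 3.5380 = 4.3517 mm/d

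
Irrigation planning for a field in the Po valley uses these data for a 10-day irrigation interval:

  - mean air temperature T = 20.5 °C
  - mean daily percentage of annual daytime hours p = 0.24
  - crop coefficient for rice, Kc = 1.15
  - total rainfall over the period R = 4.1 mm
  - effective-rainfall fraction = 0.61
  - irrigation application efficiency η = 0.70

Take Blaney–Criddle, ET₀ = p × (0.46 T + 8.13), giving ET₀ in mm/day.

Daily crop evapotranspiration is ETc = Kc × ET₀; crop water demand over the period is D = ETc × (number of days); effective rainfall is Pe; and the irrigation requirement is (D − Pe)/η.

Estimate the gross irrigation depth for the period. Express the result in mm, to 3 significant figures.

65.7 mm

ET₀ = 0.24 × (0.46 × 20.5 + 8.13) = 0.24 × 17.560 = 4.2144 mm/d
ETc = Kc × ET₀ = 1.15 × 4.2144 = 4.8466 mm/d
Crop demand D = ETc × 10 d = 4.8466 × 10 = 48.466 mm
Pe = 0.61 × 4.1 = 2.501 mm
D − Pe = 48.466 − 2.501 = 45.965 mm
Gross irrigation = 45.965 / 0.70 = 65.664 mm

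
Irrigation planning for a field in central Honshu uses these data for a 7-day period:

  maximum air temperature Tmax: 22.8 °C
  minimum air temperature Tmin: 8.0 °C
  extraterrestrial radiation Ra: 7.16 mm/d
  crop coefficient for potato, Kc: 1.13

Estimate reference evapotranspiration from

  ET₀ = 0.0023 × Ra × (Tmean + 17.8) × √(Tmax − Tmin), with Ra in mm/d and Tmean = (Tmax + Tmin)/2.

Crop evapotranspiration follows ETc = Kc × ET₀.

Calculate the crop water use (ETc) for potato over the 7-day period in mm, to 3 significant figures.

Tmean = (22.8 + 8.0)/2 = 15.40 °C
ET₀ = 0.0023 × 7.16 × (15.40 + 17.8) × √14.8 = 0.0023 × 7.16 × 33.20 × 3.8471 = 2.1034 mm/d
ETc = Kc × ET₀ = 1.13 × 2.1034 = 2.3768 mm/d
Over 7 days: 2.3768 × 7 = 16.638 mm

16.6 mm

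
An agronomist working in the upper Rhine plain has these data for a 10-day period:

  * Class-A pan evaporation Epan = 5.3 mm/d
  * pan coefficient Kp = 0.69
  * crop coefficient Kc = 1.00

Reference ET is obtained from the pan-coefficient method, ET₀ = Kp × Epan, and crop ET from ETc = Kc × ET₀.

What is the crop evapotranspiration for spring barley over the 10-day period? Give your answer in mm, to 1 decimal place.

36.6 mm

ET₀ = 0.69 × 5.3 = 3.6570 mm/d
ETc = Kc × ET₀ = 1.00 × 3.6570 = 3.6570 mm/d
Over 10 days: 3.6570 × 10 = 36.570 mm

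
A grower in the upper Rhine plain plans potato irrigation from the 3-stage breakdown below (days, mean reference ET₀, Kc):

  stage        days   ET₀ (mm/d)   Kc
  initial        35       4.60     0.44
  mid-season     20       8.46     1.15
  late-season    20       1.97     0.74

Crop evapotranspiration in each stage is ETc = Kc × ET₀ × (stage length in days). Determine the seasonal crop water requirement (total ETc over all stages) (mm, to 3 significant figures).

295 mm

initial: 0.44 × 4.60 × 35 = 70.84 mm
mid-season: 1.15 × 8.46 × 20 = 194.58 mm
late-season: 0.74 × 1.97 × 20 = 29.16 mm
Seasonal total = 294.58 mm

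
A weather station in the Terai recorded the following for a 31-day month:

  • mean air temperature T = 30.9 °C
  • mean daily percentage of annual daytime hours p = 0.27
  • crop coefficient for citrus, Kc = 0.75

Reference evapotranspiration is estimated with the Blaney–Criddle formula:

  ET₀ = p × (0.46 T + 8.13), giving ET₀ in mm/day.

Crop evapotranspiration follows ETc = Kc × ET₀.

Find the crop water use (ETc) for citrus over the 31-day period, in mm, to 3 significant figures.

ET₀ = 0.27 × (0.46 × 30.9 + 8.13) = 0.27 × 22.344 = 6.0329 mm/d
ETc = Kc × ET₀ = 0.75 × 6.0329 = 4.5247 mm/d
Over 31 days: 4.5247 × 31 = 140.266 mm

140 mm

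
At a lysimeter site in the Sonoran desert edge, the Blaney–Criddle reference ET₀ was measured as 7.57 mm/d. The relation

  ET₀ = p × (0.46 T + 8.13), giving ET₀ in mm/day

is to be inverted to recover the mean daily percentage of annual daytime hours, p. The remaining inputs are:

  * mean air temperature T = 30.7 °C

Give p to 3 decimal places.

p = ET₀ / (0.46 T + 8.13) = 7.57 / (0.46 × 30.7 + 8.13) = 7.57 / 22.252 = 0.3402

0.340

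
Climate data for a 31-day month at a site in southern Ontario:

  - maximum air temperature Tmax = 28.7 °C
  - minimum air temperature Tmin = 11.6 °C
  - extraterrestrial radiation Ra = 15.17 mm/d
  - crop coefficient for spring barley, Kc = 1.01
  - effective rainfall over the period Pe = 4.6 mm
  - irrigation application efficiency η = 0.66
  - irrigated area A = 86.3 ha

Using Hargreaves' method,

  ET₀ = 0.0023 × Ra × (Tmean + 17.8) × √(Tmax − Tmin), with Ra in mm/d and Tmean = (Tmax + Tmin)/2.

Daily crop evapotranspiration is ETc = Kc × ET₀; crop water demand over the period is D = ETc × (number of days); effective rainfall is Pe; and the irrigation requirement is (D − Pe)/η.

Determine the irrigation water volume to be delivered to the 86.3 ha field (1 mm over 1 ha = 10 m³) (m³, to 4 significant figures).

Tmean = (28.7 + 11.6)/2 = 20.15 °C
ET₀ = 0.0023 × 15.17 × (20.15 + 17.8) × √17.1 = 0.0023 × 15.17 × 37.95 × 4.1352 = 5.4755 mm/d
ETc = Kc × ET₀ = 1.01 × 5.4755 = 5.5303 mm/d
Crop demand D = ETc × 31 d = 5.5303 × 31 = 171.439 mm
D − Pe = 171.439 − 4.6 = 166.839 mm
Gross irrigation = 166.839 / 0.66 = 252.786 mm
Volume = 252.786 mm × 86.3 ha × 10 = 218154.3 m³

218200 m³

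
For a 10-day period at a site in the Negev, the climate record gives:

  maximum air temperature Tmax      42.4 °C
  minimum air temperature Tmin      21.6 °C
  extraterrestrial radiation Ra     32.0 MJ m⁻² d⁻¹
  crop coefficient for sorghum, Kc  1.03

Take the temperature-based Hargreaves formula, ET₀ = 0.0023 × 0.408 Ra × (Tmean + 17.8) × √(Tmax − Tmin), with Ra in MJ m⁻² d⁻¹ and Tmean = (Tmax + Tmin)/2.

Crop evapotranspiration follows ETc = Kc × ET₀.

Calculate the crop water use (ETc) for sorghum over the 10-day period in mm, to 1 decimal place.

70.2 mm

Tmean = (42.4 + 21.6)/2 = 32.00 °C
0.408 Ra = 0.408 × 32.0 = 13.0560 mm/d equivalent
ET₀ = 0.0023 × 13.0560 × (32.00 + 17.8) × √20.8 = 0.0023 × 13.0560 × 49.80 × 4.5607 = 6.8202 mm/d
ETc = Kc × ET₀ = 1.03 × 6.8202 = 7.0248 mm/d
Over 10 days: 7.0248 × 10 = 70.248 mm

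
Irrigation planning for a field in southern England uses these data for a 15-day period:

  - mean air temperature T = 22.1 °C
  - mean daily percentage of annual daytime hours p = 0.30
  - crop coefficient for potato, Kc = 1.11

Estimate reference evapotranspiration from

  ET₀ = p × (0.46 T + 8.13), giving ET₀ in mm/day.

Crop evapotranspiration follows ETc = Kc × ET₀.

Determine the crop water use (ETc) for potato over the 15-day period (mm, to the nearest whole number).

ET₀ = 0.30 × (0.46 × 22.1 + 8.13) = 0.30 × 18.296 = 5.4888 mm/d
ETc = Kc × ET₀ = 1.11 × 5.4888 = 6.0926 mm/d
Over 15 days: 6.0926 × 15 = 91.389 mm

91 mm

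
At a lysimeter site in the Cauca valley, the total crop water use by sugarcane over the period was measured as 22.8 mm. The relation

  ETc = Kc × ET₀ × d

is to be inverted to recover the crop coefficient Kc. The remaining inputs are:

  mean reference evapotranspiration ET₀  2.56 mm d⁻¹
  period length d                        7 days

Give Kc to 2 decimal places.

1.27

ETc = Kc × ET₀ × d  ⇒  Kc = ETc / (ET₀ × d)
Kc = 22.8 / (2.56 × 7) = 22.8 / 17.92 = 1.2723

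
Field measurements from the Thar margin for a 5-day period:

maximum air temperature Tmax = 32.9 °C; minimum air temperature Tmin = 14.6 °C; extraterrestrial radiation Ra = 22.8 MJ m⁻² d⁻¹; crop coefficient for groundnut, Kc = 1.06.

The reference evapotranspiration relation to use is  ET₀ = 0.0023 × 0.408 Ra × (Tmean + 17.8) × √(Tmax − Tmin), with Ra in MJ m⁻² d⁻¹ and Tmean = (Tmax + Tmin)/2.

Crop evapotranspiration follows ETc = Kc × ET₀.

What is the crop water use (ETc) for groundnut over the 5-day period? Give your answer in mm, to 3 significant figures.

Tmean = (32.9 + 14.6)/2 = 23.75 °C
0.408 Ra = 0.408 × 22.8 = 9.3024 mm/d equivalent
ET₀ = 0.0023 × 9.3024 × (23.75 + 17.8) × √18.3 = 0.0023 × 9.3024 × 41.55 × 4.2778 = 3.8029 mm/d
ETc = Kc × ET₀ = 1.06 × 3.8029 = 4.0311 mm/d
Over 5 days: 4.0311 × 5 = 20.156 mm

20.2 mm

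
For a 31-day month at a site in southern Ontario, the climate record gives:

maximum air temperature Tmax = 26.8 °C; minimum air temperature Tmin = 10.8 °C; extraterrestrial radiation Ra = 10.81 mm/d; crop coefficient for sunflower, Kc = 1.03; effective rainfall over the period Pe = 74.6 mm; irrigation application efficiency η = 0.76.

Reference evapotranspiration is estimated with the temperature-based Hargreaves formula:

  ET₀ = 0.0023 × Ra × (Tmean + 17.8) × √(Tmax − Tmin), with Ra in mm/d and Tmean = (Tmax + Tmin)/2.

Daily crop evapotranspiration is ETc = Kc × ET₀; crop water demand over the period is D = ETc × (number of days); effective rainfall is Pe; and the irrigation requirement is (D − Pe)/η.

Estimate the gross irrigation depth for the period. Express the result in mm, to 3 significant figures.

54.8 mm

Tmean = (26.8 + 10.8)/2 = 18.80 °C
ET₀ = 0.0023 × 10.81 × (18.80 + 17.8) × √16.0 = 0.0023 × 10.81 × 36.60 × 4.0000 = 3.6399 mm/d
ETc = Kc × ET₀ = 1.03 × 3.6399 = 3.7491 mm/d
Crop demand D = ETc × 31 d = 3.7491 × 31 = 116.222 mm
D − Pe = 116.222 − 74.6 = 41.622 mm
Gross irrigation = 41.622 / 0.76 = 54.766 mm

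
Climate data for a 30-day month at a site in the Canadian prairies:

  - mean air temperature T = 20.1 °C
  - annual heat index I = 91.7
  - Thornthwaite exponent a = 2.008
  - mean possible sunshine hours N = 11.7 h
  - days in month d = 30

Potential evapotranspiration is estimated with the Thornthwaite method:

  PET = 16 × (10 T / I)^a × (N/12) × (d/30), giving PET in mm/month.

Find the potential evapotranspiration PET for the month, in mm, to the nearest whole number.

10T/I = 10 × 20.1 / 91.7 = 2.1919
(10T/I)^a = 2.1919^2.008 = 4.8347
Uncorrected PET = 16 × 4.8347 = 77.355 mm
Correction = (N/12)(d/30) = (11.7/12)(30/30) = 0.9750
PET = 77.355 × 0.9750 = 75.421 mm/month

75 mm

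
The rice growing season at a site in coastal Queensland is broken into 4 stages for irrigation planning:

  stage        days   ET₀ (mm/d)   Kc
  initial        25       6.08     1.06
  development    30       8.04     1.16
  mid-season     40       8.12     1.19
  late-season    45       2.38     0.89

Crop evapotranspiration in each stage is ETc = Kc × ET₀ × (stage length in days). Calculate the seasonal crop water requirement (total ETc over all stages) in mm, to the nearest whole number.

923 mm

initial: 1.06 × 6.08 × 25 = 161.12 mm
development: 1.16 × 8.04 × 30 = 279.79 mm
mid-season: 1.19 × 8.12 × 40 = 386.51 mm
late-season: 0.89 × 2.38 × 45 = 95.32 mm
Seasonal total = 922.74 mm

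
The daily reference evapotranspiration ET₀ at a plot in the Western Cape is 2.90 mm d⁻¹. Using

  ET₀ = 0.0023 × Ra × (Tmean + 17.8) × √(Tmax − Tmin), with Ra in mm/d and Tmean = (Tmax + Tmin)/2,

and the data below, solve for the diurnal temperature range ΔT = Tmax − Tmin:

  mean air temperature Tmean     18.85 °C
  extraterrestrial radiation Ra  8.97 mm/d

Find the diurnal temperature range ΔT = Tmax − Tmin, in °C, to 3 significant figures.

14.7 °C

√ΔT = ET₀ / [0.0023 × Ra × (Tmean+17.8)] = 2.90 / (0.0023 × 8.97 × 36.65) = 3.8353
ΔT = 3.8353² = 14.710 °C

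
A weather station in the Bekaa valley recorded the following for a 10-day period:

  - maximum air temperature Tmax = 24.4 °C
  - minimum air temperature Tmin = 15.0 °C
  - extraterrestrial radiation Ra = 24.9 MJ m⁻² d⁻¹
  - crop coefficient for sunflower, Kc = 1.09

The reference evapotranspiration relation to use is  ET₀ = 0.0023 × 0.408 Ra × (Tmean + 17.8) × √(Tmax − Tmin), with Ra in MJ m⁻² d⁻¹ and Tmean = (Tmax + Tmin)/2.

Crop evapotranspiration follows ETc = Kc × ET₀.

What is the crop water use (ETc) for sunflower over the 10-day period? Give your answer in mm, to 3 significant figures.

Tmean = (24.4 + 15.0)/2 = 19.70 °C
0.408 Ra = 0.408 × 24.9 = 10.1592 mm/d equivalent
ET₀ = 0.0023 × 10.1592 × (19.70 + 17.8) × √9.4 = 0.0023 × 10.1592 × 37.50 × 3.0659 = 2.6864 mm/d
ETc = Kc × ET₀ = 1.09 × 2.6864 = 2.9282 mm/d
Over 10 days: 2.9282 × 10 = 29.282 mm

29.3 mm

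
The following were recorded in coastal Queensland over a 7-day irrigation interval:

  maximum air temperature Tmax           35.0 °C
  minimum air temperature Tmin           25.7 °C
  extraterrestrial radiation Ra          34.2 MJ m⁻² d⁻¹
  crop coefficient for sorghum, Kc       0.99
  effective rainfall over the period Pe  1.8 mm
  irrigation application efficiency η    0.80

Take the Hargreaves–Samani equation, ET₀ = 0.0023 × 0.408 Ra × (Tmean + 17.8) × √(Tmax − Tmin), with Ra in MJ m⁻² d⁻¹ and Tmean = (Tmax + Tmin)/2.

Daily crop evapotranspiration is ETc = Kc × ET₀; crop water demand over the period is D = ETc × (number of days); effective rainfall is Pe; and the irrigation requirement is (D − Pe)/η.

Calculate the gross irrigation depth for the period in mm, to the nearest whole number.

Tmean = (35.0 + 25.7)/2 = 30.35 °C
0.408 Ra = 0.408 × 34.2 = 13.9536 mm/d equivalent
ET₀ = 0.0023 × 13.9536 × (30.35 + 17.8) × √9.3 = 0.0023 × 13.9536 × 48.15 × 3.0496 = 4.7125 mm/d
ETc = Kc × ET₀ = 0.99 × 4.7125 = 4.6654 mm/d
Crop demand D = ETc × 7 d = 4.6654 × 7 = 32.658 mm
D − Pe = 32.658 − 1.8 = 30.858 mm
Gross irrigation = 30.858 / 0.80 = 38.573 mm

39 mm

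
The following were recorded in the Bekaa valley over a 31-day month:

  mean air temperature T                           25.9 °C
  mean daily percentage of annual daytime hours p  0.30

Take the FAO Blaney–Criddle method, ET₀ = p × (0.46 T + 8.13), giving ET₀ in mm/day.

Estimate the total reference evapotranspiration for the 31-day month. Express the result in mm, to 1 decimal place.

ET₀ = 0.30 × (0.46 × 25.9 + 8.13) = 0.30 × 20.044 = 6.0132 mm/d
Monthly total = 6.0132 × 31 = 186.409 mm

186.4 mm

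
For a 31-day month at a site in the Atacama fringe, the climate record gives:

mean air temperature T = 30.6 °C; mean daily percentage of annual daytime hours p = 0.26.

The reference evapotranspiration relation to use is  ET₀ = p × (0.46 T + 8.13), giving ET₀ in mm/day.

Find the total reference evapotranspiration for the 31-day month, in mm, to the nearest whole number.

ET₀ = 0.26 × (0.46 × 30.6 + 8.13) = 0.26 × 22.206 = 5.7736 mm/d
Monthly total = 5.7736 × 31 = 178.982 mm

179 mm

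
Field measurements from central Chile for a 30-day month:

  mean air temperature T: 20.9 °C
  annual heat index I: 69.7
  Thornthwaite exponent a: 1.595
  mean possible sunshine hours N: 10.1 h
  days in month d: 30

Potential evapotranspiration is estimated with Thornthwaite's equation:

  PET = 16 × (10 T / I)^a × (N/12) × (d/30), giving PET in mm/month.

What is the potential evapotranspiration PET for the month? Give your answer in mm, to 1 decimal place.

77.6 mm

10T/I = 10 × 20.9 / 69.7 = 2.9986
(10T/I)^a = 2.9986^1.595 = 5.7635
Uncorrected PET = 16 × 5.7635 = 92.216 mm
Correction = (N/12)(d/30) = (10.1/12)(30/30) = 0.8417
PET = 92.216 × 0.8417 = 77.618 mm/month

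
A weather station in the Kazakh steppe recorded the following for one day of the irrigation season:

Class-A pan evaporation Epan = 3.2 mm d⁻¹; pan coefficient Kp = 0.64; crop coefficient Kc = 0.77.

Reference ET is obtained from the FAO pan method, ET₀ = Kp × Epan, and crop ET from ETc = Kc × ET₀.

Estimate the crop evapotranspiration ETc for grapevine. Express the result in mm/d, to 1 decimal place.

ET₀ = 0.64 × 3.2 = 2.0480 mm/d
ETc = Kc × ET₀ = 0.77 × 2.0480 = 1.5770 mm/d

1.6 mm/d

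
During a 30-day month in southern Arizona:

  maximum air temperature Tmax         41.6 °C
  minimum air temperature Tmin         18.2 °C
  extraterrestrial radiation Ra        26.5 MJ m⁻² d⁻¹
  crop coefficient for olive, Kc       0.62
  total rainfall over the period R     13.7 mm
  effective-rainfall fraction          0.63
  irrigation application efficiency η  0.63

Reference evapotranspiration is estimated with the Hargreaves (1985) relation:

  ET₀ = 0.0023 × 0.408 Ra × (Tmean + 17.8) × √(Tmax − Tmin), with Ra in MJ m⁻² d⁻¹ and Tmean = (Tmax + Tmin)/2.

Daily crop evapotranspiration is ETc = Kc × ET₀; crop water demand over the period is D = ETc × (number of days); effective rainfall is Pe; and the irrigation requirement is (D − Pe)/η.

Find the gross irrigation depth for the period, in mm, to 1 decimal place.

Tmean = (41.6 + 18.2)/2 = 29.90 °C
0.408 Ra = 0.408 × 26.5 = 10.8120 mm/d equivalent
ET₀ = 0.0023 × 10.8120 × (29.90 + 17.8) × √23.4 = 0.0023 × 10.8120 × 47.70 × 4.8374 = 5.7380 mm/d
ETc = Kc × ET₀ = 0.62 × 5.7380 = 3.5576 mm/d
Crop demand D = ETc × 30 d = 3.5576 × 30 = 106.728 mm
Pe = 0.63 × 13.7 = 8.631 mm
D − Pe = 106.728 − 8.631 = 98.097 mm
Gross irrigation = 98.097 / 0.63 = 155.710 mm

155.7 mm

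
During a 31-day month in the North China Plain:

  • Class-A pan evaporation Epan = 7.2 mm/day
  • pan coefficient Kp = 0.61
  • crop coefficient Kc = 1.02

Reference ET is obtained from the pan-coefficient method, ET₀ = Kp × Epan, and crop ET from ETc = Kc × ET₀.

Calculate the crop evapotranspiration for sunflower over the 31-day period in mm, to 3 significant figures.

ET₀ = 0.61 × 7.2 = 4.3920 mm/d
ETc = Kc × ET₀ = 1.02 × 4.3920 = 4.4798 mm/d
Over 31 days: 4.4798 × 31 = 138.874 mm

139 mm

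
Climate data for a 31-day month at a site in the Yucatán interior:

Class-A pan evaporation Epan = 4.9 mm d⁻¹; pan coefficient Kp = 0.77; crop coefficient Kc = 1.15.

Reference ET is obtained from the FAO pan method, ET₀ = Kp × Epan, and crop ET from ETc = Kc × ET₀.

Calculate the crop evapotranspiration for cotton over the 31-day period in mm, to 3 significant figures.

ET₀ = 0.77 × 4.9 = 3.7730 mm/d
ETc = Kc × ET₀ = 1.15 × 3.7730 = 4.3390 mm/d
Over 31 days: 4.3390 × 31 = 134.509 mm

135 mm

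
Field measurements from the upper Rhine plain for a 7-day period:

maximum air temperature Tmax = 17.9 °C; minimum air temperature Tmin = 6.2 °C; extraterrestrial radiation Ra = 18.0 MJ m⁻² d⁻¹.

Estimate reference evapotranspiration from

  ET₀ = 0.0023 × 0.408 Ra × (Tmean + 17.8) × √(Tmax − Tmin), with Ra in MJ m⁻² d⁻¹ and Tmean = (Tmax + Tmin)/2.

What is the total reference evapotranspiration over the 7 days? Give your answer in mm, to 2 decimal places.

Tmean = (17.9 + 6.2)/2 = 12.05 °C
0.408 Ra = 0.408 × 18.0 = 7.3440 mm/d equivalent
ET₀ = 0.0023 × 7.3440 × (12.05 + 17.8) × √11.7 = 0.0023 × 7.3440 × 29.85 × 3.4205 = 1.7246 mm/d
Over 7 days: 1.7246 × 7 = 12.072 mm

12.07 mm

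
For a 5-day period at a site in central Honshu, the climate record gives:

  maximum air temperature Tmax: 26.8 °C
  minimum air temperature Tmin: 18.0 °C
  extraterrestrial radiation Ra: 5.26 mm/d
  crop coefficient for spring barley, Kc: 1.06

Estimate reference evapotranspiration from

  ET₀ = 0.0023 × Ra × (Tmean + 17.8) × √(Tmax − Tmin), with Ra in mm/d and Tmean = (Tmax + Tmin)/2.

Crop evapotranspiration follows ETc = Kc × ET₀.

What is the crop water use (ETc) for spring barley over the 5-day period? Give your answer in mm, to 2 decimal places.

Tmean = (26.8 + 18.0)/2 = 22.40 °C
ET₀ = 0.0023 × 5.26 × (22.40 + 17.8) × √8.8 = 0.0023 × 5.26 × 40.20 × 2.9665 = 1.4427 mm/d
ETc = Kc × ET₀ = 1.06 × 1.4427 = 1.5293 mm/d
Over 5 days: 1.5293 × 5 = 7.647 mm

7.65 mm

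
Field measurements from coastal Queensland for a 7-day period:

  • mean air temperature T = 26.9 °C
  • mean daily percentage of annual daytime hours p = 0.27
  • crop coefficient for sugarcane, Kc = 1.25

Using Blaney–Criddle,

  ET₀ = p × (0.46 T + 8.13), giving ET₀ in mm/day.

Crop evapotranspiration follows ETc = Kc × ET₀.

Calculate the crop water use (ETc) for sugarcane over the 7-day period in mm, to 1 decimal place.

ET₀ = 0.27 × (0.46 × 26.9 + 8.13) = 0.27 × 20.504 = 5.5361 mm/d
ETc = Kc × ET₀ = 1.25 × 5.5361 = 6.9201 mm/d
Over 7 days: 6.9201 × 7 = 48.441 mm

48.4 mm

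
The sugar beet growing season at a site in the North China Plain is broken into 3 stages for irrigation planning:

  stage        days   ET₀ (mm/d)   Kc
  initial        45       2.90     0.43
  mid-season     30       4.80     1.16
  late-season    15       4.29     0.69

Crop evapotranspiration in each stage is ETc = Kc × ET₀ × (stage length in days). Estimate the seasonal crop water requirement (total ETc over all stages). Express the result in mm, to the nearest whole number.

268 mm

initial: 0.43 × 2.90 × 45 = 56.12 mm
mid-season: 1.16 × 4.80 × 30 = 167.04 mm
late-season: 0.69 × 4.29 × 15 = 44.40 mm
Seasonal total = 267.56 mm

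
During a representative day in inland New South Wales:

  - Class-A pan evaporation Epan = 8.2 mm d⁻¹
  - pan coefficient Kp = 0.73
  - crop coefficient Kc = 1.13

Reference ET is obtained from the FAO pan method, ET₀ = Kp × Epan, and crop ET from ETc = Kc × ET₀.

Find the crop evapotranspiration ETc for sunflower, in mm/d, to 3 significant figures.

ET₀ = 0.73 × 8.2 = 5.9860 mm/d
ETc = Kc × ET₀ = 1.13 × 5.9860 = 6.7642 mm/d

6.76 mm/d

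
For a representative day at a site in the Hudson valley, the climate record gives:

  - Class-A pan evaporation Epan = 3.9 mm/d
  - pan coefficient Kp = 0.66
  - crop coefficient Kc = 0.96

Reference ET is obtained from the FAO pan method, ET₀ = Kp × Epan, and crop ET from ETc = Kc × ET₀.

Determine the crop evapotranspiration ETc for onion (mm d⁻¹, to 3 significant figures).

ET₀ = 0.66 × 3.9 = 2.5740 mm/d
ETc = Kc × ET₀ = 0.96 × 2.5740 = 2.4710 mm/d

2.47 mm d⁻¹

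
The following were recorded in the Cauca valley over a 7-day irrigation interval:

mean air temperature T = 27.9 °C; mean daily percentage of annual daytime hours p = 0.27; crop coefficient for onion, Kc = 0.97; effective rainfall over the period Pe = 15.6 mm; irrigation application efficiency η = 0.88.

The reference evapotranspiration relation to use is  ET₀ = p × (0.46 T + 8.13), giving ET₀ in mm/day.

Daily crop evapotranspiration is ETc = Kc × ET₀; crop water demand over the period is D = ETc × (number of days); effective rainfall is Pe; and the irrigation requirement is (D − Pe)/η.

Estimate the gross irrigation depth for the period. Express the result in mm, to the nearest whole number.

26 mm

ET₀ = 0.27 × (0.46 × 27.9 + 8.13) = 0.27 × 20.964 = 5.6603 mm/d
ETc = Kc × ET₀ = 0.97 × 5.6603 = 5.4905 mm/d
Crop demand D = ETc × 7 d = 5.4905 × 7 = 38.434 mm
D − Pe = 38.434 − 15.6 = 22.834 mm
Gross irrigation = 22.834 / 0.88 = 25.948 mm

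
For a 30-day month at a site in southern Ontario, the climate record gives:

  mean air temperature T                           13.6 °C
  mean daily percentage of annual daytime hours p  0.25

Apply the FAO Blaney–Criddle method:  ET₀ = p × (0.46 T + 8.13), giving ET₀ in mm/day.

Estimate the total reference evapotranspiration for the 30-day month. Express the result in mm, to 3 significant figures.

108 mm

ET₀ = 0.25 × (0.46 × 13.6 + 8.13) = 0.25 × 14.386 = 3.5965 mm/d
Monthly total = 3.5965 × 30 = 107.895 mm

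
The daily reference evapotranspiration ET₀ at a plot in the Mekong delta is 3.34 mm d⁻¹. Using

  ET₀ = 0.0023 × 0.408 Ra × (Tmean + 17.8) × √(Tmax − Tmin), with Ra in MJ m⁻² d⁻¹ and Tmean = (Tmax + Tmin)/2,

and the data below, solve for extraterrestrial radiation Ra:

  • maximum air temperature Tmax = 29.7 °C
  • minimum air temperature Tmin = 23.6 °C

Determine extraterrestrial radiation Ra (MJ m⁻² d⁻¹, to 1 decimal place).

32.4 MJ m⁻² d⁻¹

Tmean = (29.7+23.6)/2 = 26.65 °C; ΔT = 6.1
Ra = ET₀ / [0.0023 × 0.408 × (Tmean+17.8) × √ΔT]
   = 3.34 / (0.0023 × 0.408 × 44.45 × 2.4698) = 32.421 MJ m⁻² d⁻¹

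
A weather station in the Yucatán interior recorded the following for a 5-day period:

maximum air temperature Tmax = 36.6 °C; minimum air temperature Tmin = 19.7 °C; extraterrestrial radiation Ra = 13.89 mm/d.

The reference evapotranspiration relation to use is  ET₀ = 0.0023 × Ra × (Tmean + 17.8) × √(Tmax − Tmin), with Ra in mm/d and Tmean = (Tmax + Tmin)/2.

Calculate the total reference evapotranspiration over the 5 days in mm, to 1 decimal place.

Tmean = (36.6 + 19.7)/2 = 28.15 °C
ET₀ = 0.0023 × 13.89 × (28.15 + 17.8) × √16.9 = 0.0023 × 13.89 × 45.95 × 4.1110 = 6.0348 mm/d
Over 5 days: 6.0348 × 5 = 30.174 mm

30.2 mm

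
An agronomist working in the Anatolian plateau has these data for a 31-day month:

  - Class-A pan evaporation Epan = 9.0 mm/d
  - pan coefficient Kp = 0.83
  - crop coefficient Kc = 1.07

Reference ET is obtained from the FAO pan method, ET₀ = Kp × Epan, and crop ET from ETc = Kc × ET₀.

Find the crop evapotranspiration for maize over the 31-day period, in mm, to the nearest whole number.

248 mm

ET₀ = 0.83 × 9.0 = 7.4700 mm/d
ETc = Kc × ET₀ = 1.07 × 7.4700 = 7.9929 mm/d
Over 31 days: 7.9929 × 31 = 247.780 mm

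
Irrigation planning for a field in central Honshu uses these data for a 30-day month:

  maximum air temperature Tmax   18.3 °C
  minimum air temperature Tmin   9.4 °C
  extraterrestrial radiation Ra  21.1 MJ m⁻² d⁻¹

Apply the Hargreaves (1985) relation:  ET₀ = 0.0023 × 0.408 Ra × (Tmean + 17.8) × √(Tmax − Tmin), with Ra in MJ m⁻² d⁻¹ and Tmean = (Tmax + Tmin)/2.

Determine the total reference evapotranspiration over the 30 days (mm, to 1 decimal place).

56.1 mm

Tmean = (18.3 + 9.4)/2 = 13.85 °C
0.408 Ra = 0.408 × 21.1 = 8.6088 mm/d equivalent
ET₀ = 0.0023 × 8.6088 × (13.85 + 17.8) × √8.9 = 0.0023 × 8.6088 × 31.65 × 2.9833 = 1.8696 mm/d
Over 30 days: 1.8696 × 30 = 56.088 mm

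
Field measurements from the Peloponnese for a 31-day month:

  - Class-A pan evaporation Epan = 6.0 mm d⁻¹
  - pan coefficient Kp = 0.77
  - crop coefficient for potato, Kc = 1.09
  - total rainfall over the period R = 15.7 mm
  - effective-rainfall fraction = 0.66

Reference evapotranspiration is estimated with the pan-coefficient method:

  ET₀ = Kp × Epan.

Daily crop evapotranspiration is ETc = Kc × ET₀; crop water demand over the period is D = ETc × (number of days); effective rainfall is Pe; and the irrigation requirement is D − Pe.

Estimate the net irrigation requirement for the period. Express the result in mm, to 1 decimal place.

ET₀ = 0.77 × 6.0 = 4.6200 mm/d
ETc = Kc × ET₀ = 1.09 × 4.6200 = 5.0358 mm/d
Crop demand D = ETc × 31 d = 5.0358 × 31 = 156.110 mm
Pe = 0.66 × 15.7 = 10.362 mm
D − Pe = 156.110 − 10.362 = 145.748 mm

145.7 mm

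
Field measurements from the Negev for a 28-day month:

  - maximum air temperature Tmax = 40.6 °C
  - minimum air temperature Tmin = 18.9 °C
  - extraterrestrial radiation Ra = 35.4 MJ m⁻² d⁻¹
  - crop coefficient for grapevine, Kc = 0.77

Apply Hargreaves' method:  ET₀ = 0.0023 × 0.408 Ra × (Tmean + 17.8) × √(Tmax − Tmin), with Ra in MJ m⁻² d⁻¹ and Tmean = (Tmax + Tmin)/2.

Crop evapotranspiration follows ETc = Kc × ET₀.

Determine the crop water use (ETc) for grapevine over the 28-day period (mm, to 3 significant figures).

159 mm

Tmean = (40.6 + 18.9)/2 = 29.75 °C
0.408 Ra = 0.408 × 35.4 = 14.4432 mm/d equivalent
ET₀ = 0.0023 × 14.4432 × (29.75 + 17.8) × √21.7 = 0.0023 × 14.4432 × 47.55 × 4.6583 = 7.3582 mm/d
ETc = Kc × ET₀ = 0.77 × 7.3582 = 5.6658 mm/d
Over 28 days: 5.6658 × 28 = 158.642 mm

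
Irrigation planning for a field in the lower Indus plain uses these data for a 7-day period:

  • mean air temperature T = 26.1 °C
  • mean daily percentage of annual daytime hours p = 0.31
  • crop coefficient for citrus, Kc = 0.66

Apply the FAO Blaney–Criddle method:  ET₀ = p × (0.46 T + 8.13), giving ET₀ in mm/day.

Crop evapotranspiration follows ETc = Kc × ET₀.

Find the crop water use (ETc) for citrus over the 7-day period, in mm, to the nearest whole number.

ET₀ = 0.31 × (0.46 × 26.1 + 8.13) = 0.31 × 20.136 = 6.2422 mm/d
ETc = Kc × ET₀ = 0.66 × 6.2422 = 4.1199 mm/d
Over 7 days: 4.1199 × 7 = 28.839 mm

29 mm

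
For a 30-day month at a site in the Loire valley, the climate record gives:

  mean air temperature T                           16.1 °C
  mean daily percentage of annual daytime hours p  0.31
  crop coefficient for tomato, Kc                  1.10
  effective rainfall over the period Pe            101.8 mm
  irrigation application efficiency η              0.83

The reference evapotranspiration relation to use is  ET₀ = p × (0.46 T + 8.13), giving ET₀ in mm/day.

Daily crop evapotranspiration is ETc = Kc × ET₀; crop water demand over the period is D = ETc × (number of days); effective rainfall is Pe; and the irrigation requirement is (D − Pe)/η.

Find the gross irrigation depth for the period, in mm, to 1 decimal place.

68.8 mm

ET₀ = 0.31 × (0.46 × 16.1 + 8.13) = 0.31 × 15.536 = 4.8162 mm/d
ETc = Kc × ET₀ = 1.10 × 4.8162 = 5.2978 mm/d
Crop demand D = ETc × 30 d = 5.2978 × 30 = 158.934 mm
D − Pe = 158.934 − 101.8 = 57.134 mm
Gross irrigation = 57.134 / 0.83 = 68.836 mm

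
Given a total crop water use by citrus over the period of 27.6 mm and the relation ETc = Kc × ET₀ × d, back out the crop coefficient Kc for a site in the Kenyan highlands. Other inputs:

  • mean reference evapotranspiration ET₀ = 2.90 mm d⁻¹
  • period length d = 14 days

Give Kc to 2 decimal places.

0.68

ETc = Kc × ET₀ × d  ⇒  Kc = ETc / (ET₀ × d)
Kc = 27.6 / (2.90 × 14) = 27.6 / 40.60 = 0.6798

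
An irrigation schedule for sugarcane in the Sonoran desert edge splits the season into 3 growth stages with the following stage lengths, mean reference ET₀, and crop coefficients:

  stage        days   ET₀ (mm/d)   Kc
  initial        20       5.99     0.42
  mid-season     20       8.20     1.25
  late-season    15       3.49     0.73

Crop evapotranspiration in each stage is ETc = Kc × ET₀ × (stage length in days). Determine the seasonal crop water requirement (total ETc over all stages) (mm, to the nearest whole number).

294 mm

initial: 0.42 × 5.99 × 20 = 50.32 mm
mid-season: 1.25 × 8.20 × 20 = 205.00 mm
late-season: 0.73 × 3.49 × 15 = 38.22 mm
Seasonal total = 293.54 mm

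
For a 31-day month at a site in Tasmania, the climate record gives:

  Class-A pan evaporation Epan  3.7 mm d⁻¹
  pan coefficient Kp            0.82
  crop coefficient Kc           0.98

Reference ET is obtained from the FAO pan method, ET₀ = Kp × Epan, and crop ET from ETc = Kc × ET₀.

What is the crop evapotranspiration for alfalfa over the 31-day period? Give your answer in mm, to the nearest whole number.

92 mm

ET₀ = 0.82 × 3.7 = 3.0340 mm/d
ETc = Kc × ET₀ = 0.98 × 3.0340 = 2.9733 mm/d
Over 31 days: 2.9733 × 31 = 92.172 mm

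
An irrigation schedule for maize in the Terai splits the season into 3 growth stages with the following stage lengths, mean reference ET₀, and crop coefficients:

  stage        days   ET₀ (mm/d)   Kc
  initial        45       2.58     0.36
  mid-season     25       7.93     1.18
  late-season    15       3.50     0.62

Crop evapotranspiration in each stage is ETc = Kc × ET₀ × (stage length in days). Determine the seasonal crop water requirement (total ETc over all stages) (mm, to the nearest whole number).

308 mm

initial: 0.36 × 2.58 × 45 = 41.80 mm
mid-season: 1.18 × 7.93 × 25 = 233.94 mm
late-season: 0.62 × 3.50 × 15 = 32.55 mm
Seasonal total = 308.29 mm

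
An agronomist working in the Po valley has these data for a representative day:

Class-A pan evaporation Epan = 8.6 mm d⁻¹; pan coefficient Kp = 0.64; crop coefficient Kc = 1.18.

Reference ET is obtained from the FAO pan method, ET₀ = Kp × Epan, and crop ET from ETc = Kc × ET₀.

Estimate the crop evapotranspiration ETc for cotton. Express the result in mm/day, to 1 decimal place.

ET₀ = 0.64 × 8.6 = 5.5040 mm/d
ETc = Kc × ET₀ = 1.18 × 5.5040 = 6.4947 mm/d

6.5 mm/day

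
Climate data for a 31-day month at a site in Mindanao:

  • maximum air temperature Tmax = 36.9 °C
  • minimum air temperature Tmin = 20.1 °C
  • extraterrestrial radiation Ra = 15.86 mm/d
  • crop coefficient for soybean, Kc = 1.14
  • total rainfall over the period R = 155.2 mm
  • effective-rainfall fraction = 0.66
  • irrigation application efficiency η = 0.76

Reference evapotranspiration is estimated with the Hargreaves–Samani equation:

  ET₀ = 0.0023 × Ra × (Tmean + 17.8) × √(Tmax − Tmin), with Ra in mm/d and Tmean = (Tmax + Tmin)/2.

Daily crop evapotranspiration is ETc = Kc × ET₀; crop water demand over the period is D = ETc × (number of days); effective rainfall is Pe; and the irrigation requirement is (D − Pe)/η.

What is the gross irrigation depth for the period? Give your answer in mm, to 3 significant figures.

Tmean = (36.9 + 20.1)/2 = 28.50 °C
ET₀ = 0.0023 × 15.86 × (28.50 + 17.8) × √16.8 = 0.0023 × 15.86 × 46.30 × 4.0988 = 6.9226 mm/d
ETc = Kc × ET₀ = 1.14 × 6.9226 = 7.8918 mm/d
Crop demand D = ETc × 31 d = 7.8918 × 31 = 244.646 mm
Pe = 0.66 × 155.2 = 102.432 mm
D − Pe = 244.646 − 102.432 = 142.214 mm
Gross irrigation = 142.214 / 0.76 = 187.124 mm

187 mm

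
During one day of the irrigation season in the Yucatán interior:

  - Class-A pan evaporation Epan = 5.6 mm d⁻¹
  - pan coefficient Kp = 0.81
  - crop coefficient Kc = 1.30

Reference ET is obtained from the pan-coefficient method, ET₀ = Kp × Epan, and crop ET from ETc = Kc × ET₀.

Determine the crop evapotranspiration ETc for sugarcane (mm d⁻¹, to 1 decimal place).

ET₀ = 0.81 × 5.6 = 4.5360 mm/d
ETc = Kc × ET₀ = 1.30 × 4.5360 = 5.8968 mm/d

5.9 mm d⁻¹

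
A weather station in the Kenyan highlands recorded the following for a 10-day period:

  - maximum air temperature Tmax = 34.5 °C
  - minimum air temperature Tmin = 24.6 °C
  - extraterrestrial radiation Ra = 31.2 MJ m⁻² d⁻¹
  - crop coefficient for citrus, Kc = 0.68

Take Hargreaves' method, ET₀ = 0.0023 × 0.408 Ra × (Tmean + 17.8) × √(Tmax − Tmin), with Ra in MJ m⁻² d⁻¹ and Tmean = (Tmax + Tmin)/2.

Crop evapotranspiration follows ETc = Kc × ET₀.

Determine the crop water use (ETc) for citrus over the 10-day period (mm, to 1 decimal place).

29.7 mm

Tmean = (34.5 + 24.6)/2 = 29.55 °C
0.408 Ra = 0.408 × 31.2 = 12.7296 mm/d equivalent
ET₀ = 0.0023 × 12.7296 × (29.55 + 17.8) × √9.9 = 0.0023 × 12.7296 × 47.35 × 3.1464 = 4.3619 mm/d
ETc = Kc × ET₀ = 0.68 × 4.3619 = 2.9661 mm/d
Over 10 days: 2.9661 × 10 = 29.661 mm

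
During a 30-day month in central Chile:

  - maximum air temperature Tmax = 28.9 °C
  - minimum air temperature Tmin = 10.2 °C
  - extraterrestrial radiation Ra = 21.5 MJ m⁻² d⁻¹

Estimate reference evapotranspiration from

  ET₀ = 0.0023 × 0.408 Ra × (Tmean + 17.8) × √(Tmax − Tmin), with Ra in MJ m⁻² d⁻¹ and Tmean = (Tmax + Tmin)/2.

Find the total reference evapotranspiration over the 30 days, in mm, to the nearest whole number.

98 mm

Tmean = (28.9 + 10.2)/2 = 19.55 °C
0.408 Ra = 0.408 × 21.5 = 8.7720 mm/d equivalent
ET₀ = 0.0023 × 8.7720 × (19.55 + 17.8) × √18.7 = 0.0023 × 8.7720 × 37.35 × 4.3243 = 3.2586 mm/d
Over 30 days: 3.2586 × 30 = 97.758 mm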